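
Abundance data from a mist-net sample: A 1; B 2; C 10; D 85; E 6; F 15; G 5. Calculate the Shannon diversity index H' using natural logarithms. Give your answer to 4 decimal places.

Total N = 1+2+10+85+6+15+5 = 124, so the proportions are 0.008065, 0.016129, 0.080645, 0.685484, 0.048387, 0.120968, 0.040323 (working shown to 6 dp, full precision carried).
Each pᵢ ln pᵢ term: 0.008065×(-4.820282)=-0.038873, 0.016129×(-4.127134)=-0.066567, 0.080645×(-2.517696)=-0.203040, 0.685484×(-0.377630)=-0.258859, 0.048387×(-3.028522)=-0.146541, 0.120968×(-2.112231)=-0.255512, 0.040323×(-3.210844)=-0.129470.
Sum = -1.098862, so H' = 1.0989.

1.0989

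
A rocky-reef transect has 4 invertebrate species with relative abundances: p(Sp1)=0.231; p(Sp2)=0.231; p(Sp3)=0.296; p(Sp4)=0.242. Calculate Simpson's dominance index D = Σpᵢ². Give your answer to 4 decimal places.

0.2529

D = 0.231² + 0.231² + 0.296² + 0.242² = 0.053361 + 0.053361 + 0.087616 + 0.058564 = 0.252902 (working shown to 6 dp, full precision carried).
To 4 decimal places, D = 0.2529.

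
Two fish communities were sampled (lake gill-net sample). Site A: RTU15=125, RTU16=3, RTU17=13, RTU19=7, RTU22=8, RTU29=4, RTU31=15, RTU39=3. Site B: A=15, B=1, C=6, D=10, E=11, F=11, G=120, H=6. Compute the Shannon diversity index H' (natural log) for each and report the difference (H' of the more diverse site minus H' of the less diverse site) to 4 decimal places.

Site A: N=178, proportions 0.7022472, 0.0168539, 0.0730337, 0.0393258, 0.0449438, 0.0224719, 0.0842697, 0.0168539, giving H' = 1.1374124 (working shown to 7 dp, full precision carried).
Site B: N=180, proportions 0.0833333, 0.0055556, 0.0333333, 0.0555556, 0.0611111, 0.0611111, 0.6666667, 0.0333333, giving H' = 1.2351767.
Difference = |1.1374124 − 1.2351767| = 0.0977643, i.e. 0.0978 to 4 decimal places.

0.0978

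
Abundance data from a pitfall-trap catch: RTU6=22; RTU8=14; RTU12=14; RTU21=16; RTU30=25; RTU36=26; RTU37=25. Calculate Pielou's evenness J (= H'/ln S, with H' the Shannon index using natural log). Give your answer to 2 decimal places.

Total N = 22+14+14+16+25+26+25 = 142, so the proportions are 0.1549, 0.0986, 0.0986, 0.1127, 0.1761, 0.1831, 0.1761 (working shown to 4 dp, full precision carried).
H' = −Σ pᵢ ln pᵢ = −((-0.2889) + (-0.2284) + (-0.2284) + (-0.2460) + (-0.3058) + (-0.3109) + (-0.3058)) = 1.9142.
With S = 7 species, ln S = 1.9459, so J = 1.9142/1.9459 = 0.9837, i.e. 0.98 to 2 decimal places.

0.98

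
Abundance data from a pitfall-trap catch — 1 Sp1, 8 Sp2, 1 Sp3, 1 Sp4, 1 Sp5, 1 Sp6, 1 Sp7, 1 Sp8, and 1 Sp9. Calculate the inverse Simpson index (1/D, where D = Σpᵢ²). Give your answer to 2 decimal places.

3.56

Total N = 1+8+1+1+1+1+1+1+1 = 16, so the proportions are 0.0625, 0.5, 0.0625, 0.0625, 0.0625, 0.0625, 0.0625, 0.0625, 0.0625 (working shown to 6 dp, full precision carried).
D = 0.0625² + 0.5² + 0.0625² + 0.0625² + 0.0625² + 0.0625² + 0.0625² + 0.0625² + 0.0625² = 0.003906 + 0.250000 + 0.003906 + 0.003906 + 0.003906 + 0.003906 + 0.003906 + 0.003906 + 0.003906 = 0.281250.
So 1/D = 3.5556, i.e. 3.56 to 2 decimal places.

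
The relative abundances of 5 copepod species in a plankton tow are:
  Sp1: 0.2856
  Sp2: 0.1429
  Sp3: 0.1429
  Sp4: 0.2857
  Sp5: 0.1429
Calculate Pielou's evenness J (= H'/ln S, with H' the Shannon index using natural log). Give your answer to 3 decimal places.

0.963

H' = −Σ pᵢ ln pᵢ = −((-0.35790) + (-0.27803) + (-0.27803) + (-0.35793) + (-0.27803)) = 1.54992 (working shown to 5 dp, full precision carried).
With S = 5 species, ln S = 1.60944, so J = 1.54992/1.60944 = 0.96302, i.e. 0.963 to 3 decimal places.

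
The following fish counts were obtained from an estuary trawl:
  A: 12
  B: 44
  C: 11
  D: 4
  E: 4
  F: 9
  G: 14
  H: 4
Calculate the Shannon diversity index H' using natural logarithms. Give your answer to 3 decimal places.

1.722

Total N = 12+44+11+4+4+9+14+4 = 102, so the proportions are 0.11765, 0.43137, 0.10784, 0.03922, 0.03922, 0.08824, 0.13725, 0.03922 (working shown to 5 dp, full precision carried).
Each pᵢ ln pᵢ term: 0.11765×(-2.14007)=-0.25177, 0.43137×(-0.84078)=-0.36269, 0.10784×(-2.22708)=-0.24018, 0.03922×(-3.23868)=-0.12701, 0.03922×(-3.23868)=-0.12701, 0.08824×(-2.42775)=-0.21421, 0.13725×(-1.98592)=-0.27258, 0.03922×(-3.23868)=-0.12701.
Sum = -1.72245, so H' = 1.722.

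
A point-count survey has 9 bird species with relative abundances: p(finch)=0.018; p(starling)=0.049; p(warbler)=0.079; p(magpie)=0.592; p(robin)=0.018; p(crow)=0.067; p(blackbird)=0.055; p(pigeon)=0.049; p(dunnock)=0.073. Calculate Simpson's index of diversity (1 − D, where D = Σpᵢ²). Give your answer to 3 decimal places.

0.625

D = 0.018² + 0.049² + 0.079² + 0.592² + 0.018² + 0.067² + 0.055² + 0.049² + 0.073² = 0.00032 + 0.00240 + 0.00624 + 0.35046 + 0.00032 + 0.00449 + 0.00302 + 0.00240 + 0.00533 = 0.37500 (working shown to 5 dp, full precision carried).
So 1 − D = 0.62500, i.e. 0.625 to 3 decimal places.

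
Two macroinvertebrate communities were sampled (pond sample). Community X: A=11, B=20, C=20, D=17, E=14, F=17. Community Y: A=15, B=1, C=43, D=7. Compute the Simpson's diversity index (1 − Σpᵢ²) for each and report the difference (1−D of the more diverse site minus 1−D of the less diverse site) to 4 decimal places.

0.3147

Community X: N=99, proportions 0.1111111, 0.2020202, 0.2020202, 0.1717172, 0.1414141, 0.1717172, giving 1−D = 0.8270585 (working shown to 7 dp, full precision carried).
Community Y: N=66, proportions 0.2272727, 0.0151515, 0.6515152, 0.1060606, giving 1−D = 0.5123967.
Difference = |0.8270585 − 0.5123967| = 0.3146618, i.e. 0.3147 to 4 decimal places.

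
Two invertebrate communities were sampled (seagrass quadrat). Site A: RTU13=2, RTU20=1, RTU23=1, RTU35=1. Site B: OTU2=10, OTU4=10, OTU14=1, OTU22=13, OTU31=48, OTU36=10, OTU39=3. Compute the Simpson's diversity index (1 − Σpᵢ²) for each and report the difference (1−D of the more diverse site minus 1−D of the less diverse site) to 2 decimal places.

Site A: N=5, proportions 0.4, 0.2, 0.2, 0.2, giving 1−D = 0.7200 (working shown to 4 dp, full precision carried).
Site B: N=95, proportions 0.1053, 0.1053, 0.0105, 0.1368, 0.5053, 0.1053, 0.0316, giving 1−D = 0.6916.
Difference = |0.7200 − 0.6916| = 0.0284, i.e. 0.03 to 2 decimal places.

0.03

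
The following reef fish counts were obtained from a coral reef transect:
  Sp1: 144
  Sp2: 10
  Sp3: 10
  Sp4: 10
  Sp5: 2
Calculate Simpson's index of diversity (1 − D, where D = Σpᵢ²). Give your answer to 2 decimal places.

0.32

Total N = 144+10+10+10+2 = 176, so the proportions are 0.8182, 0.0568, 0.0568, 0.0568, 0.0114 (working shown to 4 dp, full precision carried).
D = 0.8182² + 0.0568² + 0.0568² + 0.0568² + 0.0114² = 0.6694 + 0.0032 + 0.0032 + 0.0032 + 0.0001 = 0.6792.
So 1 − D = 0.3208, i.e. 0.32 to 2 decimal places.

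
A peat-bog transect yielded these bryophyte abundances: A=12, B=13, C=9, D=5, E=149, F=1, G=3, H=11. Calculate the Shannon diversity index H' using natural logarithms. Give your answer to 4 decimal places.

Total N = 12+13+9+5+149+1+3+11 = 203, so the proportions are 0.059113, 0.064039, 0.044335, 0.024631, 0.73399, 0.004926, 0.014778, 0.054187 (working shown to 6 dp, full precision carried).
Each pᵢ ln pᵢ term: 0.059113×(-2.828299)=-0.167190, 0.064039×(-2.748257)=-0.175997, 0.044335×(-3.115981)=-0.138147, 0.024631×(-3.703768)=-0.091226, 0.73399×(-0.309260)=-0.226994, 0.004926×(-5.313206)=-0.026173, 0.014778×(-4.214594)=-0.062285, 0.054187×(-2.915311)=-0.157973.
Sum = -1.045984, so H' = 1.0460.

1.0460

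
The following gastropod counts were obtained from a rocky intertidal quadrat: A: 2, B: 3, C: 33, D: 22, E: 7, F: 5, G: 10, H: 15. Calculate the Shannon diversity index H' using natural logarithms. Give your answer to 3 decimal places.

Total N = 2+3+33+22+7+5+10+15 = 97, so the proportions are 0.02062, 0.03093, 0.34021, 0.2268, 0.07216, 0.05155, 0.10309, 0.15464 (working shown to 5 dp, full precision carried).
Each pᵢ ln pᵢ term: 0.02062×(-3.88156)=-0.08003, 0.03093×(-3.47610)=-0.10751, 0.34021×(-1.07820)=-0.36681, 0.2268×(-1.48367)=-0.33650, 0.07216×(-2.62880)=-0.18971, 0.05155×(-2.96527)=-0.15285, 0.10309×(-2.27213)=-0.23424, 0.15464×(-1.86666)=-0.28866.
Sum = -1.75631, so H' = 1.756.

1.756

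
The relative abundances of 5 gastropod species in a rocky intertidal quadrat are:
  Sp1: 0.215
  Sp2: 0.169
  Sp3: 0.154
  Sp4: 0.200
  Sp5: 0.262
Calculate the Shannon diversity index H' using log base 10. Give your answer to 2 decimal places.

Each pᵢ log₁₀ pᵢ term (working shown to 4 dp, full precision carried): 0.215×(-0.6676)=-0.1435, 0.169×(-0.7721)=-0.1305, 0.154×(-0.8125)=-0.1251, 0.2×(-0.6990)=-0.1398, 0.262×(-0.5817)=-0.1524.
Sum = -0.6913, so H' = 0.69.

0.69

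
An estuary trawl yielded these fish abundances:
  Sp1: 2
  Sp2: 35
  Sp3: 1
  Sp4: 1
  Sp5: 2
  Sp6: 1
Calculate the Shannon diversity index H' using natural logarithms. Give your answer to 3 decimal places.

Total N = 2+35+1+1+2+1 = 42, so the proportions are 0.04762, 0.83333, 0.02381, 0.02381, 0.04762, 0.02381 (working shown to 5 dp, full precision carried).
Each pᵢ ln pᵢ term: 0.04762×(-3.04452)=-0.14498, 0.83333×(-0.18232)=-0.15193, 0.02381×(-3.73767)=-0.08899, 0.02381×(-3.73767)=-0.08899, 0.04762×(-3.04452)=-0.14498, 0.02381×(-3.73767)=-0.08899.
Sum = -0.70887, so H' = 0.709.

0.709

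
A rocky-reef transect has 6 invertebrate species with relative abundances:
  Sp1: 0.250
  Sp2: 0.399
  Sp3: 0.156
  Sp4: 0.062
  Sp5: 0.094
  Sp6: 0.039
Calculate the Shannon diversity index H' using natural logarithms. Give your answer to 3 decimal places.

Each pᵢ ln pᵢ term (working shown to 5 dp, full precision carried): 0.25×(-1.38629)=-0.34657, 0.399×(-0.91879)=-0.36660, 0.156×(-1.85790)=-0.28983, 0.062×(-2.78062)=-0.17240, 0.094×(-2.36446)=-0.22226, 0.039×(-3.24419)=-0.12652.
Sum = -1.52419, so H' = 1.524.

1.524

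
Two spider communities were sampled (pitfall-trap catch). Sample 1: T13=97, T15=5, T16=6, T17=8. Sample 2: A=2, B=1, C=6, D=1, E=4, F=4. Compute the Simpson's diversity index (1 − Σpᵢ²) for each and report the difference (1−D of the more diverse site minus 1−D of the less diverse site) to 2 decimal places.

Sample 1: N=116, proportions 0.8362, 0.0431, 0.0517, 0.069, giving 1−D = 0.2915 (working shown to 4 dp, full precision carried).
Sample 2: N=18, proportions 0.1111, 0.0556, 0.3333, 0.0556, 0.2222, 0.2222, giving 1−D = 0.7716.
Difference = |0.2915 − 0.7716| = 0.4801, i.e. 0.48 to 2 decimal places.

0.48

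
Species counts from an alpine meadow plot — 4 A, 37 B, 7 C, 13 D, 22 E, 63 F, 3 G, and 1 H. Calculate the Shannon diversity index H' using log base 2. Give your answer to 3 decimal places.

Total N = 4+37+7+13+22+63+3+1 = 150, so the proportions are 0.02667, 0.24667, 0.04667, 0.08667, 0.14667, 0.42, 0.02, 0.00667 (working shown to 5 dp, full precision carried).
Each pᵢ log₂ pᵢ term: 0.02667×(-5.22882)=-0.13944, 0.24667×(-2.01937)=-0.49811, 0.04667×(-4.42146)=-0.20633, 0.08667×(-3.52838)=-0.30579, 0.14667×(-2.76939)=-0.40618, 0.42×(-1.25154)=-0.52565, 0.02×(-5.64386)=-0.11288, 0.00667×(-7.22882)=-0.04819.
Sum = -2.24257, so H' = 2.243.

2.243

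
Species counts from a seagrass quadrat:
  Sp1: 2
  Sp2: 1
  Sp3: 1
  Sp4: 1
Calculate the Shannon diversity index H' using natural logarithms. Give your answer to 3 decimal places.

Total N = 2+1+1+1 = 5, so the proportions are 0.4, 0.2, 0.2, 0.2 (working shown to 5 dp, full precision carried).
Each pᵢ ln pᵢ term: 0.4×(-0.91629)=-0.36652, 0.2×(-1.60944)=-0.32189, 0.2×(-1.60944)=-0.32189, 0.2×(-1.60944)=-0.32189.
Sum = -1.33218, so H' = 1.332.

1.332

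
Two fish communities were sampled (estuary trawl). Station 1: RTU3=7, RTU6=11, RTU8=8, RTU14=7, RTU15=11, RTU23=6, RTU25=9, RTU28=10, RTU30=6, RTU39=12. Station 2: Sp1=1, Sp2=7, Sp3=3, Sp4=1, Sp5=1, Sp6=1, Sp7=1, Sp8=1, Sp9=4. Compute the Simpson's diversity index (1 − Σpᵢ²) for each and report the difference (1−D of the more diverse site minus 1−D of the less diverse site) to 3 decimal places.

0.094

Station 1: N=87, proportions 0.08046, 0.12644, 0.09195, 0.08046, 0.12644, 0.06897, 0.10345, 0.11494, 0.06897, 0.13793, giving 1−D = 0.89417 (working shown to 5 dp, full precision carried).
Station 2: N=20, proportions 0.05, 0.35, 0.15, 0.05, 0.05, 0.05, 0.05, 0.05, 0.2, giving 1−D = 0.80000.
Difference = |0.89417 − 0.80000| = 0.09417, i.e. 0.094 to 3 decimal places.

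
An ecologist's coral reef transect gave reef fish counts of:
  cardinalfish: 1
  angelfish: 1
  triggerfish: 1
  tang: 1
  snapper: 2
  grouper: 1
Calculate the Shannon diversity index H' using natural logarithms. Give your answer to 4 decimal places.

Total N = 1+1+1+1+2+1 = 7, so the proportions are 0.142857, 0.142857, 0.142857, 0.142857, 0.285714, 0.142857 (working shown to 6 dp, full precision carried).
Each pᵢ ln pᵢ term: 0.142857×(-1.945910)=-0.277987, 0.142857×(-1.945910)=-0.277987, 0.142857×(-1.945910)=-0.277987, 0.142857×(-1.945910)=-0.277987, 0.285714×(-1.252763)=-0.357932, 0.142857×(-1.945910)=-0.277987.
Sum = -1.747868, so H' = 1.7479.

1.7479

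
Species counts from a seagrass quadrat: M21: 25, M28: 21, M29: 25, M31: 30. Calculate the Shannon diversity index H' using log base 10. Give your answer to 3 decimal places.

0.599

Total N = 25+21+25+30 = 101, so the proportions are 0.24752, 0.20792, 0.24752, 0.29703 (working shown to 5 dp, full precision carried).
Each pᵢ log₁₀ pᵢ term: 0.24752×(-0.60638)=-0.15009, 0.20792×(-0.68210)=-0.14182, 0.24752×(-0.60638)=-0.15009, 0.29703×(-0.52720)=-0.15659.
Sum = -0.59861, so H' = 0.599.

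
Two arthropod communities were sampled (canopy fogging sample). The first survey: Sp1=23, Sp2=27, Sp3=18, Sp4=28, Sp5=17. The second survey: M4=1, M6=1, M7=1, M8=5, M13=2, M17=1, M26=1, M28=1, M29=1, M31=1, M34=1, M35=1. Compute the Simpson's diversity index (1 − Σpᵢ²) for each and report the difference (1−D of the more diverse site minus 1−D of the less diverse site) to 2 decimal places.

The first survey: N=113, proportions 0.2035, 0.2389, 0.1593, 0.2478, 0.1504, giving 1−D = 0.7921 (working shown to 4 dp, full precision carried).
The second survey: N=17, proportions 0.0588, 0.0588, 0.0588, 0.2941, 0.1176, 0.0588, 0.0588, 0.0588, 0.0588, 0.0588, 0.0588, 0.0588, giving 1−D = 0.8651.
Difference = |0.7921 − 0.8651| = 0.0730, i.e. 0.07 to 2 decimal places.

0.07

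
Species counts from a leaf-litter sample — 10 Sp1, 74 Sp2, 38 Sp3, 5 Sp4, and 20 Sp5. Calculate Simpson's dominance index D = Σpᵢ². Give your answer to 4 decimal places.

Total N = 10+74+38+5+20 = 147, so the proportions are 0.068027, 0.503401, 0.258503, 0.034014, 0.136054 (working shown to 6 dp, full precision carried).
D = 0.068027² + 0.503401² + 0.258503² + 0.034014² + 0.136054² = 0.004628 + 0.253413 + 0.066824 + 0.001157 + 0.018511 = 0.344532.
To 4 decimal places, D = 0.3445.

0.3445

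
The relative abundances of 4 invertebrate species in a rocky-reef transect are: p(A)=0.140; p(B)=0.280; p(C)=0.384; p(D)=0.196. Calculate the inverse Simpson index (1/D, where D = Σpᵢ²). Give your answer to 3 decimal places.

D = 0.14² + 0.28² + 0.384² + 0.196² = 0.0196000 + 0.0784000 + 0.1474560 + 0.0384160 = 0.2838720 (working shown to 7 dp, full precision carried).
So 1/D = 3.52271, i.e. 3.523 to 3 decimal places.

3.523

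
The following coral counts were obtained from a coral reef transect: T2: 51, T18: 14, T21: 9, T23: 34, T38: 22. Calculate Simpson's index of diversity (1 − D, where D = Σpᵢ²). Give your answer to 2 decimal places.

Total N = 51+14+9+34+22 = 130, so the proportions are 0.3923, 0.1077, 0.0692, 0.2615, 0.1692 (working shown to 4 dp, full precision carried).
D = 0.3923² + 0.1077² + 0.0692² + 0.2615² + 0.1692² = 0.1539 + 0.0116 + 0.0048 + 0.0684 + 0.0286 = 0.2673.
So 1 − D = 0.7327, i.e. 0.73 to 2 decimal places.

0.73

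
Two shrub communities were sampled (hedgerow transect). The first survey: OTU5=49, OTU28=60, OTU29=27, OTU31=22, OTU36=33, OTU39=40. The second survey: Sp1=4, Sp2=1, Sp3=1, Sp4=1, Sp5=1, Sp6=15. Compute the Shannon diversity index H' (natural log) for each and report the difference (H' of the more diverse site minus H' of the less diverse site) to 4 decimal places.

The first survey: N=231, proportions 0.212121, 0.25974, 0.116883, 0.095238, 0.142857, 0.17316, giving H' = 1.735533 (working shown to 6 dp, full precision carried).
The second survey: N=23, proportions 0.173913, 0.043478, 0.043478, 0.043478, 0.043478, 0.652174, giving H' = 1.128280.
Difference = |1.735533 − 1.128280| = 0.607253, i.e. 0.6073 to 4 decimal places.

0.6073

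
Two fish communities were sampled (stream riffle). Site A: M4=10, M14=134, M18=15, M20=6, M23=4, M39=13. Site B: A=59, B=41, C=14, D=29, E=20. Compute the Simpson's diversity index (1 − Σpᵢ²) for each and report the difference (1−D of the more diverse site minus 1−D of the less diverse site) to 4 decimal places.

Site A: N=182, proportions 0.054945, 0.736264, 0.082418, 0.032967, 0.021978, 0.071429, giving 1−D = 0.441432 (working shown to 6 dp, full precision carried).
Site B: N=163, proportions 0.361963, 0.251534, 0.08589, 0.177914, 0.122699, giving 1−D = 0.751628.
Difference = |0.441432 − 0.751628| = 0.310196, i.e. 0.3102 to 4 decimal places.

0.3102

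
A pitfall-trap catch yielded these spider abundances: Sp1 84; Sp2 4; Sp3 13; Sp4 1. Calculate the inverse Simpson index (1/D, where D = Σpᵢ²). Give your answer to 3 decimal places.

1.437

Total N = 84+4+13+1 = 102, so the proportions are 0.823529, 0.039216, 0.127451, 0.009804 (working shown to 6 dp, full precision carried).
D = 0.823529² + 0.039216² + 0.127451² + 0.009804² = 0.678201 + 0.001538 + 0.016244 + 0.000096 = 0.696078.
So 1/D = 1.43662, i.e. 1.437 to 3 decimal places.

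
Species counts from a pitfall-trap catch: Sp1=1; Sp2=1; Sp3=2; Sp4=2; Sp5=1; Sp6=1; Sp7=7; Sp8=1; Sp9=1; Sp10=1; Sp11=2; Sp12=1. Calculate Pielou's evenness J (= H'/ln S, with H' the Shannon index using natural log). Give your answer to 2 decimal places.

0.88

Total N = 1+1+2+2+1+1+7+1+1+1+2+1 = 21, so the proportions are 0.0476, 0.0476, 0.0952, 0.0952, 0.0476, 0.0476, 0.3333, 0.0476, 0.0476, 0.0476, 0.0952, 0.0476 (working shown to 4 dp, full precision carried).
H' = −Σ pᵢ ln pᵢ = −((-0.1450) + (-0.1450) + (-0.2239) + (-0.2239) + (-0.1450) + (-0.1450) + (-0.3662) + (-0.1450) + (-0.1450) + (-0.1450) + (-0.2239) + (-0.1450)) = 2.1978.
With S = 12 species, ln S = 2.4849, so J = 2.1978/2.4849 = 0.8845, i.e. 0.88 to 2 decimal places.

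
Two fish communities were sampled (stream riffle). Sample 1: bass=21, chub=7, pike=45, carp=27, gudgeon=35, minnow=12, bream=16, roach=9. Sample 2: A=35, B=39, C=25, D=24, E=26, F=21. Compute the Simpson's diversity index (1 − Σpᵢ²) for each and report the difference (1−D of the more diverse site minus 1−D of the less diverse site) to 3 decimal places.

0.008

Sample 1: N=172, proportions 0.12209, 0.0407, 0.26163, 0.15698, 0.20349, 0.06977, 0.09302, 0.05233, giving 1−D = 0.83268 (working shown to 5 dp, full precision carried).
Sample 2: N=170, proportions 0.20588, 0.22941, 0.14706, 0.14118, 0.15294, 0.12353, giving 1−D = 0.82478.
Difference = |0.83268 − 0.82478| = 0.00790, i.e. 0.008 to 3 decimal places.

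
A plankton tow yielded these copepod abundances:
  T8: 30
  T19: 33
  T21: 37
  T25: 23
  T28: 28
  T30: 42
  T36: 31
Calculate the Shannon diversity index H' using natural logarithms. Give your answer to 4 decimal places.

1.9300

Total N = 30+33+37+23+28+42+31 = 224, so the proportions are 0.133929, 0.147321, 0.165179, 0.102679, 0.125, 0.1875, 0.138393 (working shown to 6 dp, full precision carried).
Each pᵢ ln pᵢ term: 0.133929×(-2.010449)=-0.269257, 0.147321×(-1.915138)=-0.282141, 0.165179×(-1.800728)=-0.297442, 0.102679×(-2.276152)=-0.233712, 0.125×(-2.079442)=-0.259930, 0.1875×(-1.673976)=-0.313871, 0.138393×(-1.977659)=-0.273694.
Sum = -1.930046, so H' = 1.9300.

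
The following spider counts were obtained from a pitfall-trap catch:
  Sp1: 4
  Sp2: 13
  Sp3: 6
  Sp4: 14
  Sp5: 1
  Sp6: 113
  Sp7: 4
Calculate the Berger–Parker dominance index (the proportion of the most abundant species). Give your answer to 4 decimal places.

0.7290

Total N = 4+13+6+14+1+113+4 = 155, so the proportions are 0.025806, 0.083871, 0.03871, 0.090323, 0.006452, 0.729032, 0.025806 (working shown to 6 dp, full precision carried).
The largest proportion is 0.729032, i.e. d = 0.7290 to 4 decimal places.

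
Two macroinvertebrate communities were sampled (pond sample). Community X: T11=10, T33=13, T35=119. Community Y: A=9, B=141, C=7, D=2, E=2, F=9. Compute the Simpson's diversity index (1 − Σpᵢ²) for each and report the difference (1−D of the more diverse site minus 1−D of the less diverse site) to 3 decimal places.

0.020

Community X: N=142, proportions 0.07042, 0.09155, 0.83803, giving 1−D = 0.28437 (working shown to 5 dp, full precision carried).
Community Y: N=170, proportions 0.05294, 0.82941, 0.04118, 0.01176, 0.01176, 0.05294, giving 1−D = 0.30450.
Difference = |0.28437 − 0.30450| = 0.02013, i.e. 0.020 to 3 decimal places.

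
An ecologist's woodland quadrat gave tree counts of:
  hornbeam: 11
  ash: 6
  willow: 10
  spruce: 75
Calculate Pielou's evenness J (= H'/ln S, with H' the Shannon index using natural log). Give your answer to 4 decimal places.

0.6208

Total N = 11+6+10+75 = 102, so the proportions are 0.107843, 0.058824, 0.098039, 0.735294 (working shown to 6 dp, full precision carried).
H' = −Σ pᵢ ln pᵢ = −((-0.240175) + (-0.166660) + (-0.227685) + (-0.226092)) = 0.860611.
With S = 4 species, ln S = 1.386294, so J = 0.860611/1.386294 = 0.620800, i.e. 0.6208 to 4 decimal places.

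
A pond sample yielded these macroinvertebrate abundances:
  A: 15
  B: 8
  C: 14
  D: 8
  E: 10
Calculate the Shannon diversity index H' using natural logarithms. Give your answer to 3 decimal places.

1.573

Total N = 15+8+14+8+10 = 55, so the proportions are 0.27273, 0.14545, 0.25455, 0.14545, 0.18182 (working shown to 5 dp, full precision carried).
Each pᵢ ln pᵢ term: 0.27273×(-1.29928)=-0.35435, 0.14545×(-1.92789)=-0.28042, 0.25455×(-1.36828)=-0.34829, 0.14545×(-1.92789)=-0.28042, 0.18182×(-1.70475)=-0.30995.
Sum = -1.57343, so H' = 1.573.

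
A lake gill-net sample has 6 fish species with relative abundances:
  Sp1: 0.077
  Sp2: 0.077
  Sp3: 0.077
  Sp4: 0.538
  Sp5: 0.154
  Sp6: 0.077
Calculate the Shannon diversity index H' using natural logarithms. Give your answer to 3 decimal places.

1.411

Each pᵢ ln pᵢ term (working shown to 5 dp, full precision carried): 0.077×(-2.56395)=-0.19742, 0.077×(-2.56395)=-0.19742, 0.077×(-2.56395)=-0.19742, 0.538×(-0.61990)=-0.33350, 0.154×(-1.87080)=-0.28810, 0.077×(-2.56395)=-0.19742.
Sum = -1.41130, so H' = 1.411.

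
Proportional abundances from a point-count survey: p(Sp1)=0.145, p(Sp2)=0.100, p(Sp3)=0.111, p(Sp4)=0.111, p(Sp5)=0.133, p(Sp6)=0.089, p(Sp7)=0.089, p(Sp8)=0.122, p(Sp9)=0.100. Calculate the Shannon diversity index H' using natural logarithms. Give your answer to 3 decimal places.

2.184

Each pᵢ ln pᵢ term (working shown to 5 dp, full precision carried): 0.145×(-1.93102)=-0.28000, 0.1×(-2.30259)=-0.23026, 0.111×(-2.19823)=-0.24400, 0.111×(-2.19823)=-0.24400, 0.133×(-2.01741)=-0.26832, 0.089×(-2.41912)=-0.21530, 0.089×(-2.41912)=-0.21530, 0.122×(-2.10373)=-0.25666, 0.1×(-2.30259)=-0.23026.
Sum = -2.18409, so H' = 2.184.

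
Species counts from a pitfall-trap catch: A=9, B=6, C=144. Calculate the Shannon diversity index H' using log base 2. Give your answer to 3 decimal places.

0.542

Total N = 9+6+144 = 159, so the proportions are 0.0566, 0.03774, 0.90566 (working shown to 5 dp, full precision carried).
Each pᵢ log₂ pᵢ term: 0.0566×(-4.14296)=-0.23451, 0.03774×(-4.72792)=-0.17841, 0.90566×(-0.14296)=-0.12947.
Sum = -0.54239, so H' = 0.542.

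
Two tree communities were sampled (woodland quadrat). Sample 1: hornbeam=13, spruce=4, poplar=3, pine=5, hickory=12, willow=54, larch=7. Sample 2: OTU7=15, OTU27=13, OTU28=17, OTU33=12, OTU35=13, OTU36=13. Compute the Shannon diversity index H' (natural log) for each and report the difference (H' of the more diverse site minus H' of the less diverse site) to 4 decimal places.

Sample 1: N=98, proportions 0.132653, 0.040816, 0.030612, 0.05102, 0.122449, 0.55102, 0.071429, giving H' = 1.431111 (working shown to 6 dp, full precision carried).
Sample 2: N=83, proportions 0.180723, 0.156627, 0.204819, 0.144578, 0.156627, 0.156627, giving H' = 1.784656.
Difference = |1.431111 − 1.784656| = 0.353545, i.e. 0.3535 to 4 decimal places.

0.3535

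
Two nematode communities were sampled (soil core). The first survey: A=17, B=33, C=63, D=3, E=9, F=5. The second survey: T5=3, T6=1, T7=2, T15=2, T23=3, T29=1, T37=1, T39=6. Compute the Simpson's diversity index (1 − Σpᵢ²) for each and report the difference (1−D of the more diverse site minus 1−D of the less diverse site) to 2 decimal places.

The first survey: N=130, proportions 0.1308, 0.2538, 0.4846, 0.0231, 0.0692, 0.0385, giving 1−D = 0.6768 (working shown to 4 dp, full precision carried).
The second survey: N=19, proportions 0.1579, 0.0526, 0.1053, 0.1053, 0.1579, 0.0526, 0.0526, 0.3158, giving 1−D = 0.8199.
Difference = |0.6768 − 0.8199| = 0.1431, i.e. 0.14 to 2 decimal places.

0.14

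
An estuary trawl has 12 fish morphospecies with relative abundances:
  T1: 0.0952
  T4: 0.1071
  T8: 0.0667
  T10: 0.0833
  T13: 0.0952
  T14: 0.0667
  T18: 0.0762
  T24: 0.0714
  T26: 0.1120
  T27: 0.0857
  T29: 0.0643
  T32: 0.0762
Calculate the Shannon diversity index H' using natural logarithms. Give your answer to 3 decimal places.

Each pᵢ ln pᵢ term (working shown to 5 dp, full precision carried): 0.0952×(-2.35178)=-0.22389, 0.1071×(-2.23399)=-0.23926, 0.0667×(-2.70755)=-0.18059, 0.0833×(-2.48531)=-0.20703, 0.0952×(-2.35178)=-0.22389, 0.0667×(-2.70755)=-0.18059, 0.0762×(-2.57439)=-0.19617, 0.0714×(-2.63946)=-0.18846, 0.112×(-2.18926)=-0.24520, 0.0857×(-2.45690)=-0.21056, 0.0643×(-2.74420)=-0.17645, 0.0762×(-2.57439)=-0.19617.
Sum = -2.46825, so H' = 2.468.

2.468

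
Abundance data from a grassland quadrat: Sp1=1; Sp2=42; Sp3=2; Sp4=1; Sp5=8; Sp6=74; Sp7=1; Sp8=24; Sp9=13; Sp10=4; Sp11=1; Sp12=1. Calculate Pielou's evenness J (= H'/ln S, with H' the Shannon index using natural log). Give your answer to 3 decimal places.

Total N = 1+42+2+1+8+74+1+24+13+4+1+1 = 172, so the proportions are 0.00581, 0.24419, 0.01163, 0.00581, 0.04651, 0.43023, 0.00581, 0.13953, 0.07558, 0.02326, 0.00581, 0.00581 (working shown to 5 dp, full precision carried).
H' = −Σ pᵢ ln pᵢ = −((-0.02993) + (-0.34426) + (-0.05179) + (-0.02993) + (-0.14270) + (-0.36287) + (-0.02993) + (-0.27481) + (-0.19519) + (-0.08747) + (-0.02993) + (-0.02993)) = 1.60873.
With S = 12 species, ln S = 2.48491, so J = 1.60873/2.48491 = 0.64740, i.e. 0.647 to 3 decimal places.

0.647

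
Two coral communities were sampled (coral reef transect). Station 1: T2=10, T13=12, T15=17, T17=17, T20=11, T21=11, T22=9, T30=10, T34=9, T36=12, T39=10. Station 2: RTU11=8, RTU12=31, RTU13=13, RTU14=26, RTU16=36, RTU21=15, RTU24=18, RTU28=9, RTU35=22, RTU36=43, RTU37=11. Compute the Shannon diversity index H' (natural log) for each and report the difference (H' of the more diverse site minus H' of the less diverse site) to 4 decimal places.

Station 1: N=128, proportions 0.078125, 0.09375, 0.1328125, 0.1328125, 0.0859375, 0.0859375, 0.0703125, 0.078125, 0.0703125, 0.09375, 0.078125, giving H' = 2.372746635 (working shown to 9 dp, full precision carried).
Station 2: N=232, proportions 0.034482759, 0.13362069, 0.056034483, 0.112068966, 0.155172414, 0.064655172, 0.077586207, 0.038793103, 0.094827586, 0.185344828, 0.047413793, giving H' = 2.262752363.
Difference = |2.372746635 − 2.262752363| = 0.109994272, i.e. 0.1100 to 4 decimal places.

0.1100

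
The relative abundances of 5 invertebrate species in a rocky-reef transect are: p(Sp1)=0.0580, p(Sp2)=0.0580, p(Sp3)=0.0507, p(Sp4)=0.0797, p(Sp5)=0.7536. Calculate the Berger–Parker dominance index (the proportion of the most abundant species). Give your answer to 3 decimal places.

0.754

The largest proportion is 0.7536, i.e. d = 0.754 to 3 decimal places.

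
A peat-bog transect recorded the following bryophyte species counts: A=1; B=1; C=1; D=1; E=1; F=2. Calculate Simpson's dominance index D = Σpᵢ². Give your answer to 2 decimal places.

Total N = 1+1+1+1+1+2 = 7, so the proportions are 0.1429, 0.1429, 0.1429, 0.1429, 0.1429, 0.2857 (working shown to 4 dp, full precision carried).
D = 0.1429² + 0.1429² + 0.1429² + 0.1429² + 0.1429² + 0.2857² = 0.0204 + 0.0204 + 0.0204 + 0.0204 + 0.0204 + 0.0816 = 0.1837.
To 2 decimal places, D = 0.18.

0.18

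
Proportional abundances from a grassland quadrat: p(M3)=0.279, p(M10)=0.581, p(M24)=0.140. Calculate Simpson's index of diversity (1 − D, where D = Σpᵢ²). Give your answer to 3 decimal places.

D = 0.279² + 0.581² + 0.14² = 0.07784 + 0.33756 + 0.01960 = 0.43500 (working shown to 5 dp, full precision carried).
So 1 − D = 0.56500, i.e. 0.565 to 3 decimal places.

0.565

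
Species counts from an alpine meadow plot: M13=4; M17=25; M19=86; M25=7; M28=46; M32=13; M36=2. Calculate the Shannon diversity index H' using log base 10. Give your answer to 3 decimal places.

Total N = 4+25+86+7+46+13+2 = 183, so the proportions are 0.021858, 0.136612, 0.469945, 0.038251, 0.251366, 0.071038, 0.010929 (working shown to 6 dp, full precision carried).
Each pᵢ log₁₀ pᵢ term: 0.021858×(-1.660391)=-0.036293, 0.136612×(-0.864511)=-0.118103, 0.469945×(-0.327953)=-0.154120, 0.038251×(-1.417353)=-0.054216, 0.251366×(-0.599693)=-0.150743, 0.071038×(-1.148508)=-0.081588, 0.010929×(-1.961421)=-0.021436.
Sum = -0.616498, so H' = 0.616.

0.616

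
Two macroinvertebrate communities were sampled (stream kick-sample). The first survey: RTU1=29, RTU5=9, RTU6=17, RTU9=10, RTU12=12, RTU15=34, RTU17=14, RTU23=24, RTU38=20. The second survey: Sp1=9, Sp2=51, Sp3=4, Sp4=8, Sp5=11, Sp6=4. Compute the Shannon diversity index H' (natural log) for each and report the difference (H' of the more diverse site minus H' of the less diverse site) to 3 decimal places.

0.792

The first survey: N=169, proportions 0.1716, 0.05325, 0.10059, 0.05917, 0.07101, 0.20118, 0.08284, 0.14201, 0.11834, giving H' = 2.10347 (working shown to 5 dp, full precision carried).
The second survey: N=87, proportions 0.10345, 0.58621, 0.04598, 0.09195, 0.12644, 0.04598, giving H' = 1.31188.
Difference = |2.10347 − 1.31188| = 0.79159, i.e. 0.792 to 3 decimal places.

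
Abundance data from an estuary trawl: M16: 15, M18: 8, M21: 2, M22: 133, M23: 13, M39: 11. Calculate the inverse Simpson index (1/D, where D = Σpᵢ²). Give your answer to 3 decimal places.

Total N = 15+8+2+133+13+11 = 182, so the proportions are 0.082418, 0.043956, 0.010989, 0.730769, 0.071429, 0.06044 (working shown to 6 dp, full precision carried).
D = 0.082418² + 0.043956² + 0.010989² + 0.730769² + 0.071429² + 0.06044² = 0.006793 + 0.001932 + 0.000121 + 0.534024 + 0.005102 + 0.003653 = 0.551624.
So 1/D = 1.81283, i.e. 1.813 to 3 decimal places.

1.813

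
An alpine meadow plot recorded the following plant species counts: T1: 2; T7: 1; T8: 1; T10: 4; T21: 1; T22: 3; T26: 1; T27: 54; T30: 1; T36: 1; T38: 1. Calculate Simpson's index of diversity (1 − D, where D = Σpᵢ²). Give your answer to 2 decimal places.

0.40

Total N = 2+1+1+4+1+3+1+54+1+1+1 = 70, so the proportions are 0.0286, 0.0143, 0.0143, 0.0571, 0.0143, 0.0429, 0.0143, 0.7714, 0.0143, 0.0143, 0.0143 (working shown to 4 dp, full precision carried).
D = 0.0286² + 0.0143² + 0.0143² + 0.0571² + 0.0143² + 0.0429² + 0.0143² + 0.7714² + 0.0143² + 0.0143² + 0.0143² = 0.0008 + 0.0002 + 0.0002 + 0.0033 + 0.0002 + 0.0018 + 0.0002 + 0.5951 + 0.0002 + 0.0002 + 0.0002 = 0.6024.
So 1 − D = 0.3976, i.e. 0.40 to 2 decimal places.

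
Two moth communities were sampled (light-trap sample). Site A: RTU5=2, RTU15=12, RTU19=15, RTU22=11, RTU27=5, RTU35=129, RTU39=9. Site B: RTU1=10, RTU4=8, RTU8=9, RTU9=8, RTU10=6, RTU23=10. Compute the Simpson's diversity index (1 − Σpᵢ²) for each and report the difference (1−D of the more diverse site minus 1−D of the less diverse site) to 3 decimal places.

Site A: N=183, proportions 0.01093, 0.06557, 0.08197, 0.06011, 0.02732, 0.70492, 0.04918, giving 1−D = 0.48517 (working shown to 5 dp, full precision carried).
Site B: N=51, proportions 0.19608, 0.15686, 0.17647, 0.15686, 0.11765, 0.19608, giving 1−D = 0.82891.
Difference = |0.48517 − 0.82891| = 0.34374, i.e. 0.344 to 3 decimal places.

0.344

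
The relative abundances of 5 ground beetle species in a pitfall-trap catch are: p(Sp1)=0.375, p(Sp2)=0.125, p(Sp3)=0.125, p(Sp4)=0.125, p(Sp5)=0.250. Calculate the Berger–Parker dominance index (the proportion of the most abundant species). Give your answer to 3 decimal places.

The largest proportion is 0.375, i.e. d = 0.375 to 3 decimal places.

0.375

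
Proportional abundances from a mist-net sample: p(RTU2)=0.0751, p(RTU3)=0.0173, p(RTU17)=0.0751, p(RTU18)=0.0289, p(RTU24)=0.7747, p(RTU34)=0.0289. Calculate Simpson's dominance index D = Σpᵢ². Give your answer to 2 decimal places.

0.61

D = 0.0751² + 0.0173² + 0.0751² + 0.0289² + 0.7747² + 0.0289² = 0.0056 + 0.0003 + 0.0056 + 0.0008 + 0.6002 + 0.0008 = 0.6134 (working shown to 4 dp, full precision carried).
To 2 decimal places, D = 0.61.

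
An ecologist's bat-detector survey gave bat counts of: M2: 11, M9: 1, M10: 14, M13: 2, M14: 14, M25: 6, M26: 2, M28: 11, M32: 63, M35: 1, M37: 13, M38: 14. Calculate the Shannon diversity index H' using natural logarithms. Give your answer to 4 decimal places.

1.9220

Total N = 11+1+14+2+14+6+2+11+63+1+13+14 = 152, so the proportions are 0.072368, 0.006579, 0.092105, 0.013158, 0.092105, 0.039474, 0.013158, 0.072368, 0.414474, 0.006579, 0.085526, 0.092105 (working shown to 6 dp, full precision carried).
Each pᵢ ln pᵢ term: 0.072368×(-2.625985)=-0.190038, 0.006579×(-5.023881)=-0.033052, 0.092105×(-2.384823)=-0.219655, 0.013158×(-4.330733)=-0.056983, 0.092105×(-2.384823)=-0.219655, 0.039474×(-3.232121)=-0.127584, 0.013158×(-4.330733)=-0.056983, 0.072368×(-2.625985)=-0.190038, 0.414474×(-0.880746)=-0.365046, 0.006579×(-5.023881)=-0.033052, 0.085526×(-2.458931)=-0.210303, 0.092105×(-2.384823)=-0.219655.
Sum = -1.922044, so H' = 1.9220.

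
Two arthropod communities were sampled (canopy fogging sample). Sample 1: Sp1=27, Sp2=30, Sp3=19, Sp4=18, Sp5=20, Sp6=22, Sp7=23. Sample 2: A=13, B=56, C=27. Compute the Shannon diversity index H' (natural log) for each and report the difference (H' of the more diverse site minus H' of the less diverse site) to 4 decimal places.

Sample 1: N=159, proportions 0.169811, 0.188679, 0.119497, 0.113208, 0.125786, 0.138365, 0.144654, giving H' = 1.930360 (working shown to 6 dp, full precision carried).
Sample 2: N=96, proportions 0.135417, 0.583333, 0.28125, giving H' = 0.941935.
Difference = |1.930360 − 0.941935| = 0.988425, i.e. 0.9884 to 4 decimal places.

0.9884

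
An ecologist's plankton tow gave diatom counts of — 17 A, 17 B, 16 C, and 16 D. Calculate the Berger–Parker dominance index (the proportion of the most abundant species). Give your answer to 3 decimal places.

0.258

Total N = 17+17+16+16 = 66, so the proportions are 0.25758, 0.25758, 0.24242, 0.24242 (working shown to 5 dp, full precision carried).
The largest proportion is 0.25758, i.e. d = 0.258 to 3 decimal places.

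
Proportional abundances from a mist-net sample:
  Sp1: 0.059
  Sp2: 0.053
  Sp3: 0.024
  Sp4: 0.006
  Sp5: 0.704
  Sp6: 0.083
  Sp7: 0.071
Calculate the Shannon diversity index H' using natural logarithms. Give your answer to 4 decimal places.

1.0843

Each pᵢ ln pᵢ term (working shown to 6 dp, full precision carried): 0.059×(-2.830218)=-0.166983, 0.053×(-2.937463)=-0.155686, 0.024×(-3.729701)=-0.089513, 0.006×(-5.115996)=-0.030696, 0.704×(-0.350977)=-0.247088, 0.083×(-2.488915)=-0.206580, 0.071×(-2.645075)=-0.187800.
Sum = -1.084345, so H' = 1.0843.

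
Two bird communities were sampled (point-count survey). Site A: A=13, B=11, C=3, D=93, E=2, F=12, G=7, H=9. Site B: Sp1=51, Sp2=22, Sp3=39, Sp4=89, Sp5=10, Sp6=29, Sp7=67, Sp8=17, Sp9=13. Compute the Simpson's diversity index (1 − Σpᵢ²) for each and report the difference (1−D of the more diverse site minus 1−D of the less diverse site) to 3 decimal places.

0.248

Site A: N=150, proportions 0.086667, 0.073333, 0.02, 0.62, 0.013333, 0.08, 0.046667, 0.06, giving 1−D = 0.589956 (working shown to 6 dp, full precision carried).
Site B: N=337, proportions 0.151335, 0.065282, 0.115727, 0.264095, 0.029674, 0.086053, 0.198813, 0.050445, 0.038576, giving 1−D = 0.837852.
Difference = |0.589956 − 0.837852| = 0.247896, i.e. 0.248 to 3 decimal places.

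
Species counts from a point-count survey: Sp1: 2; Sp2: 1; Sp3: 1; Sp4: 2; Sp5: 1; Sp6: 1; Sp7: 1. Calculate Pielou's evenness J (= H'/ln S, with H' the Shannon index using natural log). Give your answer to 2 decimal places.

Total N = 2+1+1+2+1+1+1 = 9, so the proportions are 0.2222, 0.1111, 0.1111, 0.2222, 0.1111, 0.1111, 0.1111 (working shown to 4 dp, full precision carried).
H' = −Σ pᵢ ln pᵢ = −((-0.3342) + (-0.2441) + (-0.2441) + (-0.3342) + (-0.2441) + (-0.2441) + (-0.2441)) = 1.8892.
With S = 7 species, ln S = 1.9459, so J = 1.8892/1.9459 = 0.9708, i.e. 0.97 to 2 decimal places.

0.97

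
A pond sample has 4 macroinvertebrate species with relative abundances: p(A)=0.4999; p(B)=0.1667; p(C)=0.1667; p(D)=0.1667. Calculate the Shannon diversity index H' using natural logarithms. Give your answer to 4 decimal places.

1.2426

Each pᵢ ln pᵢ term (working shown to 6 dp, full precision carried): 0.4999×(-0.693347)=-0.346604, 0.1667×(-1.791559)=-0.298653, 0.1667×(-1.791559)=-0.298653, 0.1667×(-1.791559)=-0.298653.
Sum = -1.242563, so H' = 1.2426.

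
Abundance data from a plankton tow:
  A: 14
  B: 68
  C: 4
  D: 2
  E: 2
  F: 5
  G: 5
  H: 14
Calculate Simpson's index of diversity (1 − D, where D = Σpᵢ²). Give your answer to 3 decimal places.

0.608

Total N = 14+68+4+2+2+5+5+14 = 114, so the proportions are 0.12281, 0.59649, 0.03509, 0.01754, 0.01754, 0.04386, 0.04386, 0.12281 (working shown to 5 dp, full precision carried).
D = 0.12281² + 0.59649² + 0.03509² + 0.01754² + 0.01754² + 0.04386² + 0.04386² + 0.12281² = 0.01508 + 0.35580 + 0.00123 + 0.00031 + 0.00031 + 0.00192 + 0.00192 + 0.01508 = 0.39166.
So 1 − D = 0.60834, i.e. 0.608 to 3 decimal places.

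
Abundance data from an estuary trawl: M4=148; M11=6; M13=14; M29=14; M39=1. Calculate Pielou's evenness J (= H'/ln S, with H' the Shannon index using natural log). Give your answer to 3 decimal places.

0.438

Total N = 148+6+14+14+1 = 183, so the proportions are 0.80874, 0.03279, 0.0765, 0.0765, 0.00546 (working shown to 5 dp, full precision carried).
H' = −Σ pᵢ ln pᵢ = −((-0.17168) + (-0.11206) + (-0.19664) + (-0.19664) + (-0.02847)) = 0.70549.
With S = 5 species, ln S = 1.60944, so J = 0.70549/1.60944 = 0.43834, i.e. 0.438 to 3 decimal places.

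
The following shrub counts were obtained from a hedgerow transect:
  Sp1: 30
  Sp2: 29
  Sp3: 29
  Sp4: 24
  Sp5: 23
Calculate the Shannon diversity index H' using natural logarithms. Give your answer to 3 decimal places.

1.604

Total N = 30+29+29+24+23 = 135, so the proportions are 0.22222, 0.21481, 0.21481, 0.17778, 0.17037 (working shown to 5 dp, full precision carried).
Each pᵢ ln pᵢ term: 0.22222×(-1.50408)=-0.33424, 0.21481×(-1.53798)=-0.33038, 0.21481×(-1.53798)=-0.33038, 0.17778×(-1.72722)=-0.30706, 0.17037×(-1.76978)=-0.30152.
Sum = -1.60358, so H' = 1.604.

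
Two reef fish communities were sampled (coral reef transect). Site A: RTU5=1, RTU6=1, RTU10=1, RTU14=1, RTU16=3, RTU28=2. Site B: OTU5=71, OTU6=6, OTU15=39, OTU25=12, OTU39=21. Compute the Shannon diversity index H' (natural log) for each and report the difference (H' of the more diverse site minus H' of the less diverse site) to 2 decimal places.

0.36

Site A: N=9, proportions 0.11111, 0.11111, 0.11111, 0.11111, 0.33333, 0.22222, giving H' = 1.67699 (working shown to 5 dp, full precision carried).
Site B: N=149, proportions 0.47651, 0.04027, 0.26174, 0.08054, 0.14094, giving H' = 1.31245.
Difference = |1.67699 − 1.31245| = 0.36454, i.e. 0.36 to 2 decimal places.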